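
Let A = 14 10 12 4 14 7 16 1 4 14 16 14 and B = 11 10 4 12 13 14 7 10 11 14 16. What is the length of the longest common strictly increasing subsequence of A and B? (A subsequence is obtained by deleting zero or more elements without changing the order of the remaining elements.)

4

For each value that appears in both, track the longest common increasing run ending there.
The best achievable length is 4; one witness is 10, 12, 14, 16 (A-positions 2,3,5,7, B-positions 2,4,6,11).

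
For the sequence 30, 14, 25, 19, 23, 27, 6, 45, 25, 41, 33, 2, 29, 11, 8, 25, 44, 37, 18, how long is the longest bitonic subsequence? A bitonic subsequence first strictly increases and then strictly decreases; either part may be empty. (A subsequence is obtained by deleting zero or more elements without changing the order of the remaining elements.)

Let inc[i] be the LIS ending at i and dec[i] the longest strictly decreasing subsequence starting at i. inc = [1, 1, 2, 2, 3, 4, 1, 5, 4, 5, 5, 1, 5, 2, 2, 4, 6, 6, 3], dec = [5, 3, 4, 3, 3, 4, 2, 6, 3, 5, 4, 1, 3, 2, 1, 2, 3, 2, 1].
max_i inc[i]+dec[i]−1 = 10, with one witness 14, 19, 23, 27, 45, 41, 33, 29, 25, 18.

10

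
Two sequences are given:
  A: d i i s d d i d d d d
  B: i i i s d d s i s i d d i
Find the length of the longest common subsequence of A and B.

Backtracking the LCS table gives one alignment: i (A2,B2) → i (A3,B3) → s (A4,B4) → d (A5,B5) → d (A6,B6) → i (A7,B10) → d (A8,B11) → d (A9,B12).
So the longest common subsequence has length 8.

8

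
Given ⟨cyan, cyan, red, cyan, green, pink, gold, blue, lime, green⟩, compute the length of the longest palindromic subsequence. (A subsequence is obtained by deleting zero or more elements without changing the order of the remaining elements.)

3

Using dp[i][j] = 2 + dp[i+1][j−1] if the ends match, else max(dp[i+1][j], dp[i][j−1]):
dp[1][10] = 3. A witness is green lime green at positions 5,9,10.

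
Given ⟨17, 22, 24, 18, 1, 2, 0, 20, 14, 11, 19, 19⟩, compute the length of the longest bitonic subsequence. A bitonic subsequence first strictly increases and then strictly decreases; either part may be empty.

Let inc[i] be the LIS ending at i and dec[i] the longest strictly decreasing subsequence starting at i. inc = [1, 2, 3, 2, 1, 2, 1, 3, 3, 3, 4, 4], dec = [3, 4, 4, 3, 2, 2, 1, 3, 2, 1, 1, 1].
max_i inc[i]+dec[i]−1 = 6, with one witness 17, 22, 24, 20, 14, 11.

6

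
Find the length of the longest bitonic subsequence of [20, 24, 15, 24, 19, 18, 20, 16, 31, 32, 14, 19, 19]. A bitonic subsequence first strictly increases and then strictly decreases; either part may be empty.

One longest bitonic subsequence is 20, 24, 19, 18, 16, 14 (positions 1,2,5,6,8,11): it rises to 24 then falls. Length 6 is optimal.

6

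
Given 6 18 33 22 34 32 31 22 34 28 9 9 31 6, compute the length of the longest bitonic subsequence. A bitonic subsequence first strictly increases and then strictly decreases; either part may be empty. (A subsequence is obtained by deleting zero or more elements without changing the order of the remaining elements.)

9

Let inc[i] be the LIS ending at i and dec[i] the longest strictly decreasing subsequence starting at i. inc = [1, 2, 3, 3, 4, 4, 4, 3, 5, 4, 2, 2, 5, 1], dec = [1, 3, 6, 3, 6, 5, 4, 3, 4, 3, 2, 2, 2, 1].
max_i inc[i]+dec[i]−1 = 9, with one witness 6, 18, 33, 34, 32, 31, 28, 9, 6.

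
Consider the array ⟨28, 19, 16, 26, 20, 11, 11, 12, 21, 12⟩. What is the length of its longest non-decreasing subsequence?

Let dp[i] be the longest non-decreasing subsequence ending at position i. Then dp = [1, 1, 1, 2, 2, 1, 2, 3, 4, 4].
The maximum is 4; one witness is 11, 11, 12, 21 at positions 6,7,8,9.

4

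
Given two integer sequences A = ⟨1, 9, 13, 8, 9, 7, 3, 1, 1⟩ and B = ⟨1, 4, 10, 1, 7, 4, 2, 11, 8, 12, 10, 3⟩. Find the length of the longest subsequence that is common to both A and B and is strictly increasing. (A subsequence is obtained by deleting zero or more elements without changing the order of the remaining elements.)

A longest common strictly increasing subsequence is 1, 7 (length 2); it appears in order in both A and B, and no longer such subsequence exists.

2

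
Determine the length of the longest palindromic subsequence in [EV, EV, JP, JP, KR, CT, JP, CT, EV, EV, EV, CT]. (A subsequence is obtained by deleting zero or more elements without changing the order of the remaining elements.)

One longest palindromic subsequence is EV EV CT JP CT EV EV (positions 1,2,6,7,8,10,11); it reads the same forward and backward, and the interval DP gives dp[1][12] = 7.

7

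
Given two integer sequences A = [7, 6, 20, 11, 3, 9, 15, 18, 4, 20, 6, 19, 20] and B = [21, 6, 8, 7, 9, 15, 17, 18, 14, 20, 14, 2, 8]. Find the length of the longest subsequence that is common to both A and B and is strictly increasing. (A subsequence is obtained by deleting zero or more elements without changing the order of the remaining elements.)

5

A longest common strictly increasing subsequence is 6, 9, 15, 18, 20 (length 5); it appears in order in both A and B, and no longer such subsequence exists.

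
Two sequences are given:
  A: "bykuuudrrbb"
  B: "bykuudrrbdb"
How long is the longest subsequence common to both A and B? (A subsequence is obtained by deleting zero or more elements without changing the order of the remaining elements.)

10

A longest common subsequence is bykuudrrbb (length 10); the LCS DP confirms no longer common subsequence exists.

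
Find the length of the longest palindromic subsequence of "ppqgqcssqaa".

Using dp[i][j] = 2 + dp[i+1][j−1] if the ends match, else max(dp[i+1][j], dp[i][j−1]):
dp[1][11] = 4. A witness is qssq at positions 5,7,8,9.

4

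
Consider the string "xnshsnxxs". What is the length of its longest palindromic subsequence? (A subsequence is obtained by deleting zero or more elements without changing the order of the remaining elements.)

7

Using dp[i][j] = 2 + dp[i+1][j−1] if the ends match, else max(dp[i+1][j], dp[i][j−1]):
dp[1][9] = 7. A witness is xnshsnx at positions 1,2,3,4,5,6,8.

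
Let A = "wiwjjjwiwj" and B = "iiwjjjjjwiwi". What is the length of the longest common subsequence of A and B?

Backtracking the LCS table gives one alignment: i (A2,B2) → w (A3,B3) → j (A4,B6) → j (A5,B7) → j (A6,B8) → w (A7,B9) → i (A8,B10) → w (A9,B11).
So the longest common subsequence has length 8.

8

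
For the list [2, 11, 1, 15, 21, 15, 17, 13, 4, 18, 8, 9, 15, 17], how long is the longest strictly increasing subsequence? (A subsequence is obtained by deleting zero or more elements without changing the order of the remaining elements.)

Let dp[i] be the longest increasing subsequence ending at position i. Then dp = [1, 2, 1, 3, 4, 3, 4, 3, 2, 5, 3, 4, 5, 6].
The maximum is 6; one witness is 2, 4, 8, 9, 15, 17 at positions 1,9,11,12,13,14.

6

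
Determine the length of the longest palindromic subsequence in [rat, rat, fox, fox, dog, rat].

4

One longest palindromic subsequence is rat fox fox rat (positions 1,3,4,6); it reads the same forward and backward, and the interval DP gives dp[1][6] = 4.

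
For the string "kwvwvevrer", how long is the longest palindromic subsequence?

Using dp[i][j] = 2 + dp[i+1][j−1] if the ends match, else max(dp[i+1][j], dp[i][j−1]):
dp[1][10] = 3. A witness is rer at positions 8,9,10.

3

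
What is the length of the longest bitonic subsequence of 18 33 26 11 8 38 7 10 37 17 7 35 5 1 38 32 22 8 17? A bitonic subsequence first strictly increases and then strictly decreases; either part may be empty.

8

Let inc[i] be the LIS ending at i and dec[i] the longest strictly decreasing subsequence starting at i. inc = [1, 2, 2, 1, 1, 3, 1, 2, 3, 3, 1, 4, 1, 1, 5, 4, 4, 2, 3], dec = [6, 7, 6, 5, 4, 6, 3, 4, 5, 4, 3, 4, 2, 1, 4, 3, 2, 1, 1].
max_i inc[i]+dec[i]−1 = 8, with one witness 18, 33, 26, 11, 10, 7, 5, 1.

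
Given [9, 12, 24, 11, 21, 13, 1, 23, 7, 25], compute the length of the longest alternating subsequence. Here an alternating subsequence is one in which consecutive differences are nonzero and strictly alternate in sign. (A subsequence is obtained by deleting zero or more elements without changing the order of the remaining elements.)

Track the best alternating length ending on an up-step vs a down-step at each position: up/down = 1/1, 2/1, 2/1, 2/3, 4/3, 4/5, 1/5, 6/3, 6/7, 8/1.
The maximum over both is 8; one such subsequence is 9, 12, 11, 21, 13, 23, 7, 25.

8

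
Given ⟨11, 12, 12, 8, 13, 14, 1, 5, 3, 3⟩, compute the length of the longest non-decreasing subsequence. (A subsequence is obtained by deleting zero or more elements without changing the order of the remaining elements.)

One longest non-decreasing subsequence is 11, 12, 12, 13, 14 (positions 1,2,3,5,6), of length 5; no longer one exists.

5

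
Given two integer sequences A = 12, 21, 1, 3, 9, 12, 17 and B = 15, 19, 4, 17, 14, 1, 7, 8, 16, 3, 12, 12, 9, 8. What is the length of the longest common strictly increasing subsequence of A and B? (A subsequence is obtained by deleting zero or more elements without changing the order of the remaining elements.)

A longest common strictly increasing subsequence is 1, 3, 12 (length 3); it appears in order in both A and B, and no longer such subsequence exists.

3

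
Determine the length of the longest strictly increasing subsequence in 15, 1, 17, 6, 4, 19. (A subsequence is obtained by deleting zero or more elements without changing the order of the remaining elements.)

Let dp[i] be the longest increasing subsequence ending at position i. Then dp = [1, 1, 2, 2, 2, 3].
The maximum is 3; one witness is 15, 17, 19 at positions 1,3,6.

3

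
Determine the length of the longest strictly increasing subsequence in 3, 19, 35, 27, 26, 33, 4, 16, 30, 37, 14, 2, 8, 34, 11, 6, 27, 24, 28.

Scanning left to right, the best length ending at each element is: 3→1, 19→2, 35→3, 27→3, 26→3, 33→4, 4→2, 16→3, 30→4, 37→5, 14→3, 2→1, 8→3, 34→5, 11→4, 6→3, 27→5, 24→5, 28→6.
So the longest increasing subsequence has length 6, e.g. 3, 4, 8, 11, 27, 28.

6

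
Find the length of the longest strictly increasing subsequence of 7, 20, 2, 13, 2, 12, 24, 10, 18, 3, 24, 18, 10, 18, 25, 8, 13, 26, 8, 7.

Scanning left to right, the best length ending at each element is: 7→1, 20→2, 2→1, 13→2, 2→1, 12→2, 24→3, 10→2, 18→3, 3→2, 24→4, 18→3, 10→3, 18→4, 25→5, 8→3, 13→4, 26→6, 8→3, 7→3.
So the longest increasing subsequence has length 6, e.g. 7, 13, 18, 24, 25, 26.

6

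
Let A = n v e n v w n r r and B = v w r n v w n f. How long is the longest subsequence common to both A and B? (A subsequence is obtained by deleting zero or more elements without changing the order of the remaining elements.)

5

A longest common subsequence is vnvwn (length 5); the LCS DP confirms no longer common subsequence exists.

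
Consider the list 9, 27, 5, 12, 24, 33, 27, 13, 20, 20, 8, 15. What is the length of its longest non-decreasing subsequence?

5

Scanning left to right, the best length ending at each element is: 9→1, 27→2, 5→1, 12→2, 24→3, 33→4, 27→4, 13→3, 20→4, 20→5, 8→2, 15→4.
So the longest non-decreasing subsequence has length 5, e.g. 9, 12, 13, 20, 20.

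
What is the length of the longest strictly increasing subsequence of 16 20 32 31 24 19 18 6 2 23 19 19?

Scanning left to right, the best length ending at each element is: 16→1, 20→2, 32→3, 31→3, 24→3, 19→2, 18→2, 6→1, 2→1, 23→3, 19→3, 19→3.
So the longest increasing subsequence has length 3, e.g. 16, 20, 32.

3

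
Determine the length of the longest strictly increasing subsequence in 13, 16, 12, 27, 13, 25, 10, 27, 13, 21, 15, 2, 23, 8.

4

Scanning left to right, the best length ending at each element is: 13→1, 16→2, 12→1, 27→3, 13→2, 25→3, 10→1, 27→4, 13→2, 21→3, 15→3, 2→1, 23→4, 8→2.
So the longest increasing subsequence has length 4, e.g. 13, 16, 25, 27.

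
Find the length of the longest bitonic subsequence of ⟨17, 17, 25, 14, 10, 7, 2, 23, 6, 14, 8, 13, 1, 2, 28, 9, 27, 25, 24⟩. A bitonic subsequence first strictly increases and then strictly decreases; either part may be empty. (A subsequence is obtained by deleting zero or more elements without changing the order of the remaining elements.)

8

Let inc[i] be the LIS ending at i and dec[i] the longest strictly decreasing subsequence starting at i. inc = [1, 1, 2, 1, 1, 1, 1, 2, 2, 3, 3, 4, 1, 2, 5, 4, 5, 5, 5], dec = [6, 6, 6, 5, 4, 3, 2, 4, 2, 3, 2, 2, 1, 1, 4, 1, 3, 2, 1].
max_i inc[i]+dec[i]−1 = 8, with one witness 2, 6, 8, 13, 28, 27, 25, 24.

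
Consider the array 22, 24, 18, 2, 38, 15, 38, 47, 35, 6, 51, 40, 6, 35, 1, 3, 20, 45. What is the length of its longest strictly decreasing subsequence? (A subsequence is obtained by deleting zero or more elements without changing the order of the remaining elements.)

Scanning left to right, the best length ending at each element is: 22→1, 24→1, 18→2, 2→3, 38→1, 15→3, 38→1, 47→1, 35→2, 6→4, 51→1, 40→2, 6→4, 35→3, 1→5, 3→5, 20→4, 45→2.
So the longest decreasing subsequence has length 5, e.g. 22, 18, 15, 6, 1.

5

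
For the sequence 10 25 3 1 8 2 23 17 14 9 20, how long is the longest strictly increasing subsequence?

Let dp[i] be the longest increasing subsequence ending at position i. Then dp = [1, 2, 1, 1, 2, 2, 3, 3, 3, 3, 4].
The maximum is 4; one witness is 3, 8, 17, 20 at positions 3,5,8,11.

4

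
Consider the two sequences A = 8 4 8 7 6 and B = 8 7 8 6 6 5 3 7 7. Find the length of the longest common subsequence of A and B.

3

Backtracking the LCS table gives one alignment: 8 (A1,B1) → 8 (A3,B3) → 7 (A4,B9).
So the longest common subsequence has length 3.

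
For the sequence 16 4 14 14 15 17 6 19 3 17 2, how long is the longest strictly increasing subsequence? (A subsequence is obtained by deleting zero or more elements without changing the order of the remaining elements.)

Scanning left to right, the best length ending at each element is: 16→1, 4→1, 14→2, 14→2, 15→3, 17→4, 6→2, 19→5, 3→1, 17→4, 2→1.
So the longest increasing subsequence has length 5, e.g. 4, 14, 15, 17, 19.

5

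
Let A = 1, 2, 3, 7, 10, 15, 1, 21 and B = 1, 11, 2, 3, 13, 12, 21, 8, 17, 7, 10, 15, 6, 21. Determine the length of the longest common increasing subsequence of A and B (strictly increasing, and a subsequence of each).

7

A longest common strictly increasing subsequence is 1, 2, 3, 7, 10, 15, 21 (length 7); it appears in order in both A and B, and no longer such subsequence exists.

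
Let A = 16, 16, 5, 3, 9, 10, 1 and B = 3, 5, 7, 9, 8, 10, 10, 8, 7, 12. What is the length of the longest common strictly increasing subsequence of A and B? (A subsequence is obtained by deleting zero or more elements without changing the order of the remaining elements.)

A longest common strictly increasing subsequence is 3, 9, 10 (length 3); it appears in order in both A and B, and no longer such subsequence exists.

3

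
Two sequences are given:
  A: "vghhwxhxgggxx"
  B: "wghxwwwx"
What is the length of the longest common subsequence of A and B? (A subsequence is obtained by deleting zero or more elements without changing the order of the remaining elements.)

A longest common subsequence is ghwx (length 4); the LCS DP confirms no longer common subsequence exists.

4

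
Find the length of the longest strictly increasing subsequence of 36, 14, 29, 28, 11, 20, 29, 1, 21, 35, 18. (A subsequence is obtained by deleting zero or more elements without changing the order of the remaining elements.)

One longest increasing subsequence is 14, 28, 29, 35 (positions 2,4,7,10), of length 4; no longer one exists.

4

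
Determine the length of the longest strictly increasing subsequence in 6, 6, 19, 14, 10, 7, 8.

3

One longest increasing subsequence is 6, 7, 8 (positions 1,6,7), of length 3; no longer one exists.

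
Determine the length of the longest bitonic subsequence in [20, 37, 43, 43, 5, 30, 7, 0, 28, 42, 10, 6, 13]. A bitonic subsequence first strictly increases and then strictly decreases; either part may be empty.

7

One longest bitonic subsequence is 20, 37, 43, 30, 28, 10, 6 (positions 1,2,3,6,9,11,12): it rises to 43 then falls. Length 7 is optimal.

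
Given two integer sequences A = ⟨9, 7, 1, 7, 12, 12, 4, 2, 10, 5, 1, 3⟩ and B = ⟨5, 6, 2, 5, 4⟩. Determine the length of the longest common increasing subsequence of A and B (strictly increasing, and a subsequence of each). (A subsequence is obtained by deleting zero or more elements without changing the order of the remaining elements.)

2

For each value that appears in both, track the longest common increasing run ending there.
The best achievable length is 2; one witness is 2, 5 (A-positions 8,10, B-positions 3,4).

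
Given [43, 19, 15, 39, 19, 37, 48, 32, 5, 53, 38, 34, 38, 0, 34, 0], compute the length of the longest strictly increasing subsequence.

Scanning left to right, the best length ending at each element is: 43→1, 19→1, 15→1, 39→2, 19→2, 37→3, 48→4, 32→3, 5→1, 53→5, 38→4, 34→4, 38→5, 0→1, 34→4, 0→1.
So the longest increasing subsequence has length 5, e.g. 15, 19, 37, 48, 53.

5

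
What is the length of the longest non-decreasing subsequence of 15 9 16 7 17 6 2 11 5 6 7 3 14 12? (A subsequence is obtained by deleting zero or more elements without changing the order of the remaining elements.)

5

One longest non-decreasing subsequence is 2, 5, 6, 7, 14 (positions 7,9,10,11,13), of length 5; no longer one exists.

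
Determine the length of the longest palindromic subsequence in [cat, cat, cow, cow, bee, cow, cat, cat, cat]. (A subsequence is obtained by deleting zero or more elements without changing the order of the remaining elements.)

7

Using dp[i][j] = 2 + dp[i+1][j−1] if the ends match, else max(dp[i+1][j], dp[i][j−1]):
dp[1][9] = 7. A witness is cat cat cow bee cow cat cat at positions 1,2,4,5,6,8,9.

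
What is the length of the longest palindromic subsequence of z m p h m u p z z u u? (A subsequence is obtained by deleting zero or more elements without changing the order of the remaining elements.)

Using dp[i][j] = 2 + dp[i+1][j−1] if the ends match, else max(dp[i+1][j], dp[i][j−1]):
dp[1][11] = 5. A witness is zpupz at positions 1,3,6,7,9.

5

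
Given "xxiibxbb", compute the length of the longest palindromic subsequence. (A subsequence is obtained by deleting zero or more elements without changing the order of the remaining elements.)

4

One longest palindromic subsequence is xiix (positions 2,3,4,6); it reads the same forward and backward, and the interval DP gives dp[1][8] = 4.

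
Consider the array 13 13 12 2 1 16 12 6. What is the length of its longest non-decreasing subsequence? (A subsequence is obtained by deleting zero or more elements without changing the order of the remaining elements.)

Scanning left to right, the best length ending at each element is: 13→1, 13→2, 12→1, 2→1, 1→1, 16→3, 12→2, 6→2.
So the longest non-decreasing subsequence has length 3, e.g. 13, 13, 16.

3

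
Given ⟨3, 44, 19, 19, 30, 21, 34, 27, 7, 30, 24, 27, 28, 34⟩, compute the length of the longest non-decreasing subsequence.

Let dp[i] be the longest non-decreasing subsequence ending at position i. Then dp = [1, 2, 2, 3, 4, 4, 5, 5, 2, 6, 5, 6, 7, 8].
The maximum is 8; one witness is 3, 19, 19, 21, 27, 27, 28, 34 at positions 1,3,4,6,8,12,13,14.

8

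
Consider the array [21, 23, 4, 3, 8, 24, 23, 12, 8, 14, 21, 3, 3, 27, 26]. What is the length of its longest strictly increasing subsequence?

Scanning left to right, the best length ending at each element is: 21→1, 23→2, 4→1, 3→1, 8→2, 24→3, 23→3, 12→3, 8→2, 14→4, 21→5, 3→1, 3→1, 27→6, 26→6.
So the longest increasing subsequence has length 6, e.g. 4, 8, 12, 14, 21, 27.

6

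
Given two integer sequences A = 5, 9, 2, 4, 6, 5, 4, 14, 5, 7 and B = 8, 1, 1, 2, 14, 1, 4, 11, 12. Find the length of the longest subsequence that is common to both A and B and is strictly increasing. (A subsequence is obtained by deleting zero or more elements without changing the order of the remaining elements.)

2

For each value that appears in both, track the longest common increasing run ending there.
The best achievable length is 2; one witness is 2, 14 (A-positions 3,8, B-positions 4,5).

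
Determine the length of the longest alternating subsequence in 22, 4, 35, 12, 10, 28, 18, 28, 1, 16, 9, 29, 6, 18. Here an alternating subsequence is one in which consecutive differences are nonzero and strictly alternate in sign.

13

Track the best alternating length ending on an up-step vs a down-step at each position: up/down = 1/1, 1/2, 3/1, 3/4, 3/4, 5/4, 5/6, 7/4, 1/8, 9/8, 9/10, 11/4, 9/12, 13/12.
The maximum over both is 13; one such subsequence is 22, 4, 35, 12, 28, 18, 28, 1, 16, 9, 29, 6, 18.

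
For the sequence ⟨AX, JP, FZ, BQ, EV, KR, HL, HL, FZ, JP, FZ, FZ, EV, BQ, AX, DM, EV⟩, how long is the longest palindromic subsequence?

9

One longest palindromic subsequence is AX BQ EV FZ FZ FZ EV BQ AX (positions 1,4,5,9,11,12,13,14,15); it reads the same forward and backward, and the interval DP gives dp[1][17] = 9.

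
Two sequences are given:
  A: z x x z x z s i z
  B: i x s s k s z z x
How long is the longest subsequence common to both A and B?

Backtracking the LCS table gives one alignment: z (A1,B7) → z (A4,B8) → x (A5,B9).
So the longest common subsequence has length 3.

3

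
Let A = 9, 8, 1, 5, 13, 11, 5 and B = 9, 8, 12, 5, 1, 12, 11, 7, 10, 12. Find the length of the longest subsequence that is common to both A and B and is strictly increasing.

2

For each value that appears in both, track the longest common increasing run ending there.
The best achievable length is 2; one witness is 9, 11 (A-positions 1,6, B-positions 1,7).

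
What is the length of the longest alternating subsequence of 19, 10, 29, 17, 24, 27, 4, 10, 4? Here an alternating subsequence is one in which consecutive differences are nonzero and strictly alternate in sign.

A longest alternating subsequence is 19, 10, 29, 17, 24, 4, 10, 4 (positions 1,2,3,4,5,7,8,9); its 7 consecutive differences strictly alternate in sign, and length 8 is optimal.

8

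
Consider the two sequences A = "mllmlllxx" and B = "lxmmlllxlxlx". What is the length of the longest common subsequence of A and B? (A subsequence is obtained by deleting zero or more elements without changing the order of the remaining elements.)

Backtracking the LCS table gives one alignment: m (A1,B4) → l (A2,B5) → l (A3,B6) → l (A5,B7) → l (A6,B9) → l (A7,B11) → x (A9,B12).
So the longest common subsequence has length 7.

7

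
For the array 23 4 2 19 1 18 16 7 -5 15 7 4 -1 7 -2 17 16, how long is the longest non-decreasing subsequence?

5

Let dp[i] be the longest non-decreasing subsequence ending at position i. Then dp = [1, 1, 1, 2, 1, 2, 2, 2, 1, 3, 3, 2, 2, 4, 2, 5, 5].
The maximum is 5; one witness is 4, 7, 7, 7, 17 at positions 2,8,11,14,16.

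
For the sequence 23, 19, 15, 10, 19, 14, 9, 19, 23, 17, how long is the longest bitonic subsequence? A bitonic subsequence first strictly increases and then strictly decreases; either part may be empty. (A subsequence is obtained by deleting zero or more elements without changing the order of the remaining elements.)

5

Let inc[i] be the LIS ending at i and dec[i] the longest strictly decreasing subsequence starting at i. inc = [1, 1, 1, 1, 2, 2, 1, 3, 4, 3], dec = [5, 4, 3, 2, 3, 2, 1, 2, 2, 1].
max_i inc[i]+dec[i]−1 = 5, with one witness 23, 19, 15, 14, 9.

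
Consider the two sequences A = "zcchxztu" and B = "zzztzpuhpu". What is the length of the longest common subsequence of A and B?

A longest common subsequence is zztu (length 4); the LCS DP confirms no longer common subsequence exists.

4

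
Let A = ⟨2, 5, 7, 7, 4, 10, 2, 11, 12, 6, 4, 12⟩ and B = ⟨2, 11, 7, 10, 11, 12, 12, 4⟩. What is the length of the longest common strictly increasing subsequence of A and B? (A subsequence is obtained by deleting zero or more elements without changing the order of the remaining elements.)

5

A longest common strictly increasing subsequence is 2, 7, 10, 11, 12 (length 5); it appears in order in both A and B, and no longer such subsequence exists.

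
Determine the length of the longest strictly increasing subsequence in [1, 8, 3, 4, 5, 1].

Let dp[i] be the longest increasing subsequence ending at position i. Then dp = [1, 2, 2, 3, 4, 1].
The maximum is 4; one witness is 1, 3, 4, 5 at positions 1,3,4,5.

4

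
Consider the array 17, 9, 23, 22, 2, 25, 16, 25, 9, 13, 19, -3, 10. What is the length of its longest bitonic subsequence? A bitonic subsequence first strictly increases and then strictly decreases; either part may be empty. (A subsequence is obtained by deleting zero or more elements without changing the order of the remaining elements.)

One longest bitonic subsequence is 17, 23, 22, 16, 13, 10 (positions 1,3,4,7,10,13): it rises to 23 then falls. Length 6 is optimal.

6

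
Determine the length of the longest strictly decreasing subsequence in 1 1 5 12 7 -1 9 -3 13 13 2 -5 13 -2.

5

Scanning left to right, the best length ending at each element is: 1→1, 1→1, 5→1, 12→1, 7→2, -1→3, 9→2, -3→4, 13→1, 13→1, 2→3, -5→5, 13→1, -2→4.
So the longest decreasing subsequence has length 5, e.g. 12, 7, -1, -3, -5.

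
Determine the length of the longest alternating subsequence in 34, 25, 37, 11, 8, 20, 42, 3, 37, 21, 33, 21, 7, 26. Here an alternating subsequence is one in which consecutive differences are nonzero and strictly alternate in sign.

Track the best alternating length ending on an up-step vs a down-step at each position: up/down = 1/1, 1/2, 3/1, 1/4, 1/4, 5/4, 5/1, 1/6, 7/6, 7/8, 9/8, 7/10, 7/10, 11/10.
The maximum over both is 11; one such subsequence is 34, 25, 37, 11, 20, 3, 37, 21, 33, 21, 26.

11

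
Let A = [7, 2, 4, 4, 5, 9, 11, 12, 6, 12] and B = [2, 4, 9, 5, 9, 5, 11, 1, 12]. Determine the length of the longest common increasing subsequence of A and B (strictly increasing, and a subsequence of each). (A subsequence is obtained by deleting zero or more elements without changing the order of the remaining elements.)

6

For each value that appears in both, track the longest common increasing run ending there.
The best achievable length is 6; one witness is 2, 4, 5, 9, 11, 12 (A-positions 2,3,5,6,7,8, B-positions 1,2,4,5,7,9).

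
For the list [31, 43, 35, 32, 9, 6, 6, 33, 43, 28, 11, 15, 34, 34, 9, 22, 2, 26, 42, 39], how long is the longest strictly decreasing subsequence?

7

Let dp[i] be the longest decreasing subsequence ending at position i. Then dp = [1, 1, 2, 3, 4, 5, 5, 3, 1, 4, 5, 5, 3, 3, 6, 5, 7, 5, 2, 3].
The maximum is 7; one witness is 43, 35, 32, 28, 11, 9, 2 at positions 2,3,4,10,11,15,17.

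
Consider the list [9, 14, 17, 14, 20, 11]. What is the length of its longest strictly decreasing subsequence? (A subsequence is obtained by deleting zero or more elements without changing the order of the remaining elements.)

Scanning left to right, the best length ending at each element is: 9→1, 14→1, 17→1, 14→2, 20→1, 11→3.
So the longest decreasing subsequence has length 3, e.g. 17, 14, 11.

3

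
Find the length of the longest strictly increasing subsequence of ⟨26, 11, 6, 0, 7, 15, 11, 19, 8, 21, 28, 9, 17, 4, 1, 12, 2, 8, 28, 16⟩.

One longest increasing subsequence is 6, 7, 15, 19, 21, 28 (positions 3,5,6,8,10,11), of length 6; no longer one exists.

6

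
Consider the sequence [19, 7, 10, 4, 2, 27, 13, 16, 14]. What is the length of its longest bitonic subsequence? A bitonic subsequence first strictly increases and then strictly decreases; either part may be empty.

5

Let inc[i] be the LIS ending at i and dec[i] the longest strictly decreasing subsequence starting at i. inc = [1, 1, 2, 1, 1, 3, 3, 4, 4], dec = [4, 3, 3, 2, 1, 3, 1, 2, 1].
max_i inc[i]+dec[i]−1 = 5, with one witness 7, 10, 27, 16, 14.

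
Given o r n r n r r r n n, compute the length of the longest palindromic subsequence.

7

One longest palindromic subsequence is nnrrrnn (positions 3,5,6,7,8,9,10); it reads the same forward and backward, and the interval DP gives dp[1][10] = 7.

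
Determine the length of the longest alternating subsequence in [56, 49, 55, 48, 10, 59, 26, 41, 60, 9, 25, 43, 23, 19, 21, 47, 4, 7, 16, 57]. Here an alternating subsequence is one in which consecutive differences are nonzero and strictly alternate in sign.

A longest alternating subsequence is 56, 49, 55, 48, 59, 26, 41, 9, 25, 19, 21, 4, 7 (positions 1,2,3,4,6,7,8,10,11,14,15,17,18); its 12 consecutive differences strictly alternate in sign, and length 13 is optimal.

13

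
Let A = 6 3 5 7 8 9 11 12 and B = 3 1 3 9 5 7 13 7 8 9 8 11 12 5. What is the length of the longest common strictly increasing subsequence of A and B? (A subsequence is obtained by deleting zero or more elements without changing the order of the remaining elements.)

For each value that appears in both, track the longest common increasing run ending there.
The best achievable length is 7; one witness is 3, 5, 7, 8, 9, 11, 12 (A-positions 2,3,4,5,6,7,8, B-positions 1,5,6,9,10,12,13).

7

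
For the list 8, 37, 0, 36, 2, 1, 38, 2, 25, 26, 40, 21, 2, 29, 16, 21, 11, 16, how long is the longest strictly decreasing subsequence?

One longest decreasing subsequence is 37, 36, 25, 21, 16, 11 (positions 2,4,9,12,15,17), of length 6; no longer one exists.

6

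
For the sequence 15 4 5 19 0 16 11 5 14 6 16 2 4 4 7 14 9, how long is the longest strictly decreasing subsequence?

5

Let dp[i] be the longest decreasing subsequence ending at position i. Then dp = [1, 2, 2, 1, 3, 2, 3, 4, 3, 4, 2, 5, 5, 5, 4, 3, 4].
The maximum is 5; one witness is 19, 16, 11, 5, 2 at positions 4,6,7,8,12.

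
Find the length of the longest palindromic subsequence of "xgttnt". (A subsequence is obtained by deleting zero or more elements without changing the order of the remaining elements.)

One longest palindromic subsequence is tnt (positions 3,5,6); it reads the same forward and backward, and the interval DP gives dp[1][6] = 3.

3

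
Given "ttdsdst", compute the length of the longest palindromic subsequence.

Using dp[i][j] = 2 + dp[i+1][j−1] if the ends match, else max(dp[i+1][j], dp[i][j−1]):
dp[1][7] = 5. A witness is tsdst at positions 1,4,5,6,7.

5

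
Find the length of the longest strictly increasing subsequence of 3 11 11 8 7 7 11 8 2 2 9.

Let dp[i] be the longest increasing subsequence ending at position i. Then dp = [1, 2, 2, 2, 2, 2, 3, 3, 1, 1, 4].
The maximum is 4; one witness is 3, 7, 8, 9 at positions 1,5,8,11.

4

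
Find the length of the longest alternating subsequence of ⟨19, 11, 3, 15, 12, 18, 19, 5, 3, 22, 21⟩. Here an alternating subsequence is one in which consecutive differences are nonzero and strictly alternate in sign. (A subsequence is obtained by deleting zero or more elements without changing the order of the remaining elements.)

8

A longest alternating subsequence is 19, 11, 15, 12, 18, 5, 22, 21 (positions 1,2,4,5,6,8,10,11); its 7 consecutive differences strictly alternate in sign, and length 8 is optimal.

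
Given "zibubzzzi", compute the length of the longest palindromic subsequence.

One longest palindromic subsequence is izzzi (positions 2,6,7,8,9); it reads the same forward and backward, and the interval DP gives dp[1][9] = 5.

5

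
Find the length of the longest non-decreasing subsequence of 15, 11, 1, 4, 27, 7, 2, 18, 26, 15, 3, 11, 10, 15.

One longest non-decreasing subsequence is 1, 4, 7, 18, 26 (positions 3,4,6,8,9), of length 5; no longer one exists.

5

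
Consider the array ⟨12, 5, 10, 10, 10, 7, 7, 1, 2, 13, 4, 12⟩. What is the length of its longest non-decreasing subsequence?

5

Let dp[i] be the longest non-decreasing subsequence ending at position i. Then dp = [1, 1, 2, 3, 4, 2, 3, 1, 2, 5, 3, 5].
The maximum is 5; one witness is 5, 10, 10, 10, 13 at positions 2,3,4,5,10.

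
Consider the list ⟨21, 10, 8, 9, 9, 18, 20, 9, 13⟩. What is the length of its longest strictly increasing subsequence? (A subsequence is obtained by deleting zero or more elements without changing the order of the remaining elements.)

4

Let dp[i] be the longest increasing subsequence ending at position i. Then dp = [1, 1, 1, 2, 2, 3, 4, 2, 3].
The maximum is 4; one witness is 8, 9, 18, 20 at positions 3,4,6,7.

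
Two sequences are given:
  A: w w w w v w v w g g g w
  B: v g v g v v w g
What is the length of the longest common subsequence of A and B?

4

Backtracking the LCS table gives one alignment: v (A5,B5) → v (A7,B6) → w (A8,B7) → g (A11,B8).
So the longest common subsequence has length 4.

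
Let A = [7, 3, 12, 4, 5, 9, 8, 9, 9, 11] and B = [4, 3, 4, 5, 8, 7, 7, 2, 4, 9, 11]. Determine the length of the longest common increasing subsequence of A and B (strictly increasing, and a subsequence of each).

A longest common strictly increasing subsequence is 3, 4, 5, 8, 9, 11 (length 6); it appears in order in both A and B, and no longer such subsequence exists.

6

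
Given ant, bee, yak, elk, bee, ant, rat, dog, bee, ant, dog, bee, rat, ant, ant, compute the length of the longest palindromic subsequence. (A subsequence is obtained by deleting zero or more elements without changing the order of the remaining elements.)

One longest palindromic subsequence is ant ant rat bee dog bee rat ant ant (positions 1,6,7,9,11,12,13,14,15); it reads the same forward and backward, and the interval DP gives dp[1][15] = 9.

9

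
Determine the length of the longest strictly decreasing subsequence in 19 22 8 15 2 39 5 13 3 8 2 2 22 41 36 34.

Let dp[i] be the longest decreasing subsequence ending at position i. Then dp = [1, 1, 2, 2, 3, 1, 3, 3, 4, 4, 5, 5, 2, 1, 2, 3].
The maximum is 5; one witness is 19, 8, 5, 3, 2 at positions 1,3,7,9,11.

5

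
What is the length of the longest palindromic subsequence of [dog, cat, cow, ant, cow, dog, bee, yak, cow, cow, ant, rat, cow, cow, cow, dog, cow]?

9

One longest palindromic subsequence is cow dog cow cow cow cow cow dog cow (positions 3,6,9,10,13,14,15,16,17); it reads the same forward and backward, and the interval DP gives dp[1][17] = 9.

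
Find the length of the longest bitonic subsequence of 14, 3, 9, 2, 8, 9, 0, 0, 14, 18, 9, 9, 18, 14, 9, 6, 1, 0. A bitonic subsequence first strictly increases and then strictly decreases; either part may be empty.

One longest bitonic subsequence is 3, 8, 9, 14, 18, 14, 9, 6, 1, 0 (positions 2,5,6,9,10,14,15,16,17,18): it rises to 18 then falls. Length 10 is optimal.

10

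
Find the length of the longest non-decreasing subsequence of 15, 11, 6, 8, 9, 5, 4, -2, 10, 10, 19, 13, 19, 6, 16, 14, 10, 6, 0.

Scanning left to right, the best length ending at each element is: 15→1, 11→1, 6→1, 8→2, 9→3, 5→1, 4→1, -2→1, 10→4, 10→5, 19→6, 13→6, 19→7, 6→2, 16→7, 14→7, 10→6, 6→3, 0→2.
So the longest non-decreasing subsequence has length 7, e.g. 6, 8, 9, 10, 10, 19, 19.

7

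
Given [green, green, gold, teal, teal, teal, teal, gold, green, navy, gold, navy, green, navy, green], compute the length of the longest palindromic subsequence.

One longest palindromic subsequence is green green gold teal teal teal teal gold green green (positions 1,2,3,4,5,6,7,11,13,15); it reads the same forward and backward, and the interval DP gives dp[1][15] = 10.

10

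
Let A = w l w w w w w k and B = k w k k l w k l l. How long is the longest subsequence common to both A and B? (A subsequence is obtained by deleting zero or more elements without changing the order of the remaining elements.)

4

A longest common subsequence is wlwk (length 4); the LCS DP confirms no longer common subsequence exists.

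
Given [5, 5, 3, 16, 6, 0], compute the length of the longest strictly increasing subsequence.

One longest increasing subsequence is 5, 16 (positions 1,4), of length 2; no longer one exists.

2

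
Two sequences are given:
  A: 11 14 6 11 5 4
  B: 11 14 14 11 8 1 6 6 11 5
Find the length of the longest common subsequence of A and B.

5

A longest common subsequence is 11, 14, 6, 11, 5 (length 5); the LCS DP confirms no longer common subsequence exists.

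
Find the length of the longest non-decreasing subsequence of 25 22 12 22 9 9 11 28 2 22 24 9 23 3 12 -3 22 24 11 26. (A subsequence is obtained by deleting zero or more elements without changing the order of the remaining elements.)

One longest non-decreasing subsequence is 9, 9, 11, 22, 24, 24, 26 (positions 5,6,7,10,11,18,20), of length 7; no longer one exists.

7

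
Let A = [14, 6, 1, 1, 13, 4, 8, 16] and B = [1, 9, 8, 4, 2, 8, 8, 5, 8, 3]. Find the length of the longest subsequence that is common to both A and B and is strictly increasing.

A longest common strictly increasing subsequence is 1, 4, 8 (length 3); it appears in order in both A and B, and no longer such subsequence exists.

3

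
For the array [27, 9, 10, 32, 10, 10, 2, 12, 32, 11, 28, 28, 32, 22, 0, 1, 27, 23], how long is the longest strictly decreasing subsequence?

One longest decreasing subsequence is 27, 9, 2, 0 (positions 1,2,7,15), of length 4; no longer one exists.

4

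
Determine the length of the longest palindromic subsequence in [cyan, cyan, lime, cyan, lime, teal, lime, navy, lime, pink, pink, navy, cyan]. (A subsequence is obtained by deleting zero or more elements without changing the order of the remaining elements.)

One longest palindromic subsequence is cyan lime lime teal lime lime cyan (positions 1,3,5,6,7,9,13); it reads the same forward and backward, and the interval DP gives dp[1][13] = 7.

7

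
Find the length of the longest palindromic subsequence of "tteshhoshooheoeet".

10

One longest palindromic subsequence is teohoohoet (positions 1,3,7,9,10,11,12,14,16,17); it reads the same forward and backward, and the interval DP gives dp[1][17] = 10.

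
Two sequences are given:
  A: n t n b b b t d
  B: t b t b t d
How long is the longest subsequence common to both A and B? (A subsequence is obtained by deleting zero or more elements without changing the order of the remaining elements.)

5

A longest common subsequence is tbbtd (length 5); the LCS DP confirms no longer common subsequence exists.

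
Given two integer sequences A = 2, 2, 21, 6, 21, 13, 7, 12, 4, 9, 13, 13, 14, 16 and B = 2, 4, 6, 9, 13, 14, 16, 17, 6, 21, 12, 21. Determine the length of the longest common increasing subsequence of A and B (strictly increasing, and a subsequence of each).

6

A longest common strictly increasing subsequence is 2, 4, 9, 13, 14, 16 (length 6); it appears in order in both A and B, and no longer such subsequence exists.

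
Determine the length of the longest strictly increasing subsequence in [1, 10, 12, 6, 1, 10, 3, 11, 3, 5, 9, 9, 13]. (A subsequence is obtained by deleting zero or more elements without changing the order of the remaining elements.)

One longest increasing subsequence is 1, 6, 10, 11, 13 (positions 1,4,6,8,13), of length 5; no longer one exists.

5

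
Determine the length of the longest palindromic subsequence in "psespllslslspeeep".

Using dp[i][j] = 2 + dp[i+1][j−1] if the ends match, else max(dp[i+1][j], dp[i][j−1]):
dp[1][17] = 11. A witness is pepslslspep at positions 1,3,5,8,9,10,11,12,13,16,17.

11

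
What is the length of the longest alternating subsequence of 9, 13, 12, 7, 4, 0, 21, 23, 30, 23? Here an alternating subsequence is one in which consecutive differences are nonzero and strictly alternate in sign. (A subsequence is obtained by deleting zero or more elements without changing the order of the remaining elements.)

5

Track the best alternating length ending on an up-step vs a down-step at each position: up/down = 1/1, 2/1, 2/3, 1/3, 1/3, 1/3, 4/1, 4/1, 4/1, 4/5.
The maximum over both is 5; one such subsequence is 9, 13, 12, 30, 23.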